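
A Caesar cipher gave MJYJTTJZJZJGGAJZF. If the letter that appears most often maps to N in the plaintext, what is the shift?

22

The most frequent ciphertext letter is J (appears 6 times).
J is position 9; N is position 13.
Shift = -4≡22.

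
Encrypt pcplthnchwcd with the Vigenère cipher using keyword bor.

Repeat the key across the message: borborborbor
p(15)+b(1): 16 → q
c(2)+o(14): 16 → q
p(15)+r(17): 32≡6 → g
l(11)+b(1): 12 → m
t(19)+o(14): 33≡7 → h
h(7)+r(17): 24 → y
n(13)+b(1): 14 → o
c(2)+o(14): 16 → q
h(7)+r(17): 24 → y
w(22)+b(1): 23 → x
c(2)+o(14): 16 → q
d(3)+r(17): 20 → u

qqgmhyoqyxqu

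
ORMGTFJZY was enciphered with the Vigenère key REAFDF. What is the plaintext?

Repeat the key across the ciphertext: REAFDFREA
O(14)−R(17): -3≡23 → X
R(17)−E(4): 13 → N
M(12)−A(0): 12 → M
G(6)−F(5): 1 → B
T(19)−D(3): 16 → Q
F(5)−F(5): 0 → A
J(9)−R(17): -8≡18 → S
Z(25)−E(4): 21 → V
Y(24)−A(0): 24 → Y

XNMBQASVY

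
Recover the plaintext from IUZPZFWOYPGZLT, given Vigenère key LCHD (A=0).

Repeat the key across the ciphertext: LCHDLCHDLCHDLC
I(8)−L(11): -3≡23 → X
U(20)−C(2): 18 → S
Z(25)−H(7): 18 → S
P(15)−D(3): 12 → M
Z(25)−L(11): 14 → O
F(5)−C(2): 3 → D
W(22)−H(7): 15 → P
O(14)−D(3): 11 → L
Y(24)−L(11): 13 → N
P(15)−C(2): 13 → N
G(6)−H(7): -1≡25 → Z
Z(25)−D(3): 22 → W
L(11)−L(11): 0 → A
T(19)−C(2): 17 → R

XSSMODPLNNZWAR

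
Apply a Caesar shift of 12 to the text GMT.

G(6): 6+12=18 → S
M(12): 12+12=24 → Y
T(19): 19+12=31≡5 → F

SYF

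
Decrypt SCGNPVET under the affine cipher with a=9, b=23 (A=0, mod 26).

The inverse of 9 mod 26 is 3, since 9·3=27≡1. Apply D(y)=3·(y−23) mod 26:
S(18): 3·(18−23)=-15≡11 → L
C(2): 3·(2−23)=-63≡15 → P
G(6): 3·(6−23)=-51≡1 → B
N(13): 3·(13−23)=-30≡22 → W
P(15): 3·(15−23)=-24≡2 → C
V(21): 3·(21−23)=-6≡20 → U
E(4): 3·(4−23)=-57≡21 → V
T(19): 3·(19−23)=-12≡14 → O

LPBWCUVO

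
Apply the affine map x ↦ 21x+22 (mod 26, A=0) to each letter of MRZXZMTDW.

OPBLBOFHQ

M(12): 21·12+22=274≡14 → O
R(17): 21·17+22=379≡15 → P
Z(25): 21·25+22=547≡1 → B
X(23): 21·23+22=505≡11 → L
Z(25): 21·25+22=547≡1 → B
M(12): 21·12+22=274≡14 → O
T(19): 21·19+22=421≡5 → F
D(3): 21·3+22=85≡7 → H
W(22): 21·22+22=484≡16 → Q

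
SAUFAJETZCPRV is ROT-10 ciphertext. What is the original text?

S(18): 18−10=8 → I
A(0): 0−10=-10≡16 → Q
U(20): 20−10=10 → K
F(5): 5−10=-5≡21 → V
A(0): 0−10=-10≡16 → Q
J(9): 9−10=-1≡25 → Z
E(4): 4−10=-6≡20 → U
T(19): 19−10=9 → J
Z(25): 25−10=15 → P
C(2): 2−10=-8≡18 → S
P(15): 15−10=5 → F
R(17): 17−10=7 → H
V(21): 21−10=11 → L

IQKVQZUJPSFHL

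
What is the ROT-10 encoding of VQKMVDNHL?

FAUWFNXRV

V(21): 21+10=31≡5 → F
Q(16): 16+10=26≡0 → A
K(10): 10+10=20 → U
M(12): 12+10=22 → W
V(21): 21+10=31≡5 → F
D(3): 3+10=13 → N
N(13): 13+10=23 → X
H(7): 7+10=17 → R
L(11): 11+10=21 → V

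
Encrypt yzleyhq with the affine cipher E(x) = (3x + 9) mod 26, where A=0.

y(24): 3·24+9=81≡3 → d
z(25): 3·25+9=84≡6 → g
l(11): 3·11+9=42≡16 → q
e(4): 3·4+9=21 → v
y(24): 3·24+9=81≡3 → d
h(7): 3·7+9=30≡4 → e
q(16): 3·16+9=57≡5 → f

dgqvdef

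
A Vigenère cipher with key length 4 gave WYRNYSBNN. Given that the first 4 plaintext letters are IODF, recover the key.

Subtract each crib letter from the matching ciphertext letter (mod 26):
W(22)−I(8)=14 → O
Y(24)−O(14)=10 → K
R(17)−D(3)=14 → O
N(13)−F(5)=8 → I

OKOI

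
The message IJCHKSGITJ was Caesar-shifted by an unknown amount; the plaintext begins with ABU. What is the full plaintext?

ABUZCKYALB

From the crib: I(8)−A(0)=8, so the shift is 8.
Subtract 8 from each ciphertext letter:
I(8): 8−8=0 → A
J(9): 9−8=1 → B
C(2): 2−8=-6≡20 → U
H(7): 7−8=-1≡25 → Z
K(10): 10−8=2 → C
S(18): 18−8=10 → K
G(6): 6−8=-2≡24 → Y
I(8): 8−8=0 → A
T(19): 19−8=11 → L
J(9): 9−8=1 → B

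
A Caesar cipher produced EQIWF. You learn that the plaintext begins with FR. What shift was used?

From the crib: E(4)−F(5)=-1≡25, so the shift is 25.

25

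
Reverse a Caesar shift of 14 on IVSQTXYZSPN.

I(8): 8−14=-6≡20 → U
V(21): 21−14=7 → H
S(18): 18−14=4 → E
Q(16): 16−14=2 → C
T(19): 19−14=5 → F
X(23): 23−14=9 → J
Y(24): 24−14=10 → K
Z(25): 25−14=11 → L
S(18): 18−14=4 → E
P(15): 15−14=1 → B
N(13): 13−14=-1≡25 → Z

UHECFJKLEBZ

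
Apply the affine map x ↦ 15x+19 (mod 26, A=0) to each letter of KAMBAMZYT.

NTRITREPS

K(10): 15·10+19=169≡13 → N
A(0): 15·0+19=19 → T
M(12): 15·12+19=199≡17 → R
B(1): 15·1+19=34≡8 → I
A(0): 15·0+19=19 → T
M(12): 15·12+19=199≡17 → R
Z(25): 15·25+19=394≡4 → E
Y(24): 15·24+19=379≡15 → P
T(19): 15·19+19=304≡18 → S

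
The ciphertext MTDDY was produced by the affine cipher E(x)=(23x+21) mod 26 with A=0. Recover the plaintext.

DSGGZ

The inverse of 23 mod 26 is 17, since 23·17=391≡1. Apply D(y)=17·(y−21) mod 26:
M(12): 17·(12−21)=-153≡3 → D
T(19): 17·(19−21)=-34≡18 → S
D(3): 17·(3−21)=-306≡6 → G
D(3): 17·(3−21)=-306≡6 → G
Y(24): 17·(24−21)=51≡25 → Z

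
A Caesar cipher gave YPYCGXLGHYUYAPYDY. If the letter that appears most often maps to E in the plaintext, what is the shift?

20

The most frequent ciphertext letter is Y (appears 6 times).
Y is position 24; E is position 4.
Shift = 20.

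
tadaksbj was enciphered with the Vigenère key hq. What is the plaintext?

mkwkdcut

Repeat the key across the ciphertext: hqhqhqhq
t(19)−h(7): 12 → m
a(0)−q(16): -16≡10 → k
d(3)−h(7): -4≡22 → w
a(0)−q(16): -16≡10 → k
k(10)−h(7): 3 → d
s(18)−q(16): 2 → c
b(1)−h(7): -6≡20 → u
j(9)−q(16): -7≡19 → t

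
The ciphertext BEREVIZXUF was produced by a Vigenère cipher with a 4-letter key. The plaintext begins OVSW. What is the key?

NJZI

Subtract each crib letter from the matching ciphertext letter (mod 26):
B(1)−O(14)=-13≡13 → N
E(4)−V(21)=-17≡9 → J
R(17)−S(18)=-1≡25 → Z
E(4)−W(22)=-18≡8 → I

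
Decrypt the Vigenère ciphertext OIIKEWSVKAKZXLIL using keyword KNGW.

Repeat the key across the ciphertext: KNGWKNGWKNGWKNGW
O(14)−K(10): 4 → E
I(8)−N(13): -5≡21 → V
I(8)−G(6): 2 → C
K(10)−W(22): -12≡14 → O
E(4)−K(10): -6≡20 → U
W(22)−N(13): 9 → J
S(18)−G(6): 12 → M
V(21)−W(22): -1≡25 → Z
K(10)−K(10): 0 → A
A(0)−N(13): -13≡13 → N
K(10)−G(6): 4 → E
Z(25)−W(22): 3 → D
X(23)−K(10): 13 → N
L(11)−N(13): -2≡24 → Y
I(8)−G(6): 2 → C
L(11)−W(22): -11≡15 → P

EVCOUJMZANEDNYCP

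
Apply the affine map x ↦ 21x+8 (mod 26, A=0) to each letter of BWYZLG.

B(1): 21·1+8=29≡3 → D
W(22): 21·22+8=470≡2 → C
Y(24): 21·24+8=512≡18 → S
Z(25): 21·25+8=533≡13 → N
L(11): 21·11+8=239≡5 → F
G(6): 21·6+8=134≡4 → E

DCSNFE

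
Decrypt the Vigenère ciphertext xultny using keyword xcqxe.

Repeat the key across the ciphertext: xcqxex
x(23)−x(23): 0 → a
u(20)−c(2): 18 → s
l(11)−q(16): -5≡21 → v
t(19)−x(23): -4≡22 → w
n(13)−e(4): 9 → j
y(24)−x(23): 1 → b

asvwjb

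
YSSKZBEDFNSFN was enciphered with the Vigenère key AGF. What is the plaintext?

YMNKTWEXANMAN

Repeat the key across the ciphertext: AGFAGFAGFAGFA
Y(24)−A(0): 24 → Y
S(18)−G(6): 12 → M
S(18)−F(5): 13 → N
K(10)−A(0): 10 → K
Z(25)−G(6): 19 → T
B(1)−F(5): -4≡22 → W
E(4)−A(0): 4 → E
D(3)−G(6): -3≡23 → X
F(5)−F(5): 0 → A
N(13)−A(0): 13 → N
S(18)−G(6): 12 → M
F(5)−F(5): 0 → A
N(13)−A(0): 13 → N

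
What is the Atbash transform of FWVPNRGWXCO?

F(5) → U(20)
W(22) → D(3)
V(21) → E(4)
P(15) → K(10)
N(13) → M(12)
R(17) → I(8)
G(6) → T(19)
W(22) → D(3)
X(23) → C(2)
C(2) → X(23)
O(14) → L(11)

UDEKMITDCXL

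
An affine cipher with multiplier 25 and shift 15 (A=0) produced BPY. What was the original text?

The inverse of 25 mod 26 is 25, since 25·25=625≡1. Apply D(y)=25·(y−15) mod 26:
B(1): 25·(1−15)=-350≡14 → O
P(15): 25·(15−15)=0 → A
Y(24): 25·(24−15)=225≡17 → R

OAR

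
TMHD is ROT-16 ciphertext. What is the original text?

DWRN

T(19): 19−16=3 → D
M(12): 12−16=-4≡22 → W
H(7): 7−16=-9≡17 → R
D(3): 3−16=-13≡13 → N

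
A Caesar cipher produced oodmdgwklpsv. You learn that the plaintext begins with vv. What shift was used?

19

From the crib: o(14)−v(21)=-7≡19, so the shift is 19.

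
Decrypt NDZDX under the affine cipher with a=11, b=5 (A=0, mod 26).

WOQOE

The inverse of 11 mod 26 is 19, since 11·19=209≡1. Apply D(y)=19·(y−5) mod 26:
N(13): 19·(13−5)=152≡22 → W
D(3): 19·(3−5)=-38≡14 → O
Z(25): 19·(25−5)=380≡16 → Q
D(3): 19·(3−5)=-38≡14 → O
X(23): 19·(23−5)=342≡4 → E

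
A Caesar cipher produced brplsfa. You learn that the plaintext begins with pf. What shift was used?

From the crib: b(1)−p(15)=-14≡12, so the shift is 12.

12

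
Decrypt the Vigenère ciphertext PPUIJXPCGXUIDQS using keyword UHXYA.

Repeat the key across the ciphertext: UHXYAUHXYAUHXYA
P(15)−U(20): -5≡21 → V
P(15)−H(7): 8 → I
U(20)−X(23): -3≡23 → X
I(8)−Y(24): -16≡10 → K
J(9)−A(0): 9 → J
X(23)−U(20): 3 → D
P(15)−H(7): 8 → I
C(2)−X(23): -21≡5 → F
G(6)−Y(24): -18≡8 → I
X(23)−A(0): 23 → X
U(20)−U(20): 0 → A
I(8)−H(7): 1 → B
D(3)−X(23): -20≡6 → G
Q(16)−Y(24): -8≡18 → S
S(18)−A(0): 18 → S

VIXKJDIFIXABGSS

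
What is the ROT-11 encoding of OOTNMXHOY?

O(14): 14+11=25 → Z
O(14): 14+11=25 → Z
T(19): 19+11=30≡4 → E
N(13): 13+11=24 → Y
M(12): 12+11=23 → X
X(23): 23+11=34≡8 → I
H(7): 7+11=18 → S
O(14): 14+11=25 → Z
Y(24): 24+11=35≡9 → J

ZZEYXISZJ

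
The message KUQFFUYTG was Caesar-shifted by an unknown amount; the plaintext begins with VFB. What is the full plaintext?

From the crib: K(10)−V(21)=-11≡15, so the shift is 15.
Subtract 15 from each ciphertext letter:
K(10): 10−15=-5≡21 → V
U(20): 20−15=5 → F
Q(16): 16−15=1 → B
F(5): 5−15=-10≡16 → Q
F(5): 5−15=-10≡16 → Q
U(20): 20−15=5 → F
Y(24): 24−15=9 → J
T(19): 19−15=4 → E
G(6): 6−15=-9≡17 → R

VFBQQFJER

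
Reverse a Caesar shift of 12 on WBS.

KPG

W(22): 22−12=10 → K
B(1): 1−12=-11≡15 → P
S(18): 18−12=6 → G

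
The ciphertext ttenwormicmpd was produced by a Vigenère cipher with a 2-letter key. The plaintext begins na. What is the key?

Subtract each crib letter from the matching ciphertext letter (mod 26):
t(19)−n(13)=6 → g
t(19)−a(0)=19 → t

gt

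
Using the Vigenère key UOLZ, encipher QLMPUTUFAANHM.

Repeat the key across the message: UOLZUOLZUOLZU
Q(16)+U(20): 36≡10 → K
L(11)+O(14): 25 → Z
M(12)+L(11): 23 → X
P(15)+Z(25): 40≡14 → O
U(20)+U(20): 40≡14 → O
T(19)+O(14): 33≡7 → H
U(20)+L(11): 31≡5 → F
F(5)+Z(25): 30≡4 → E
A(0)+U(20): 20 → U
A(0)+O(14): 14 → O
N(13)+L(11): 24 → Y
H(7)+Z(25): 32≡6 → G
M(12)+U(20): 32≡6 → G

KZXOOHFEUOYGG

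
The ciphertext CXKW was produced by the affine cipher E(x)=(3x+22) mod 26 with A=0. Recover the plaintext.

The inverse of 3 mod 26 is 9, since 3·9=27≡1. Apply D(y)=9·(y−22) mod 26:
C(2): 9·(2−22)=-180≡2 → C
X(23): 9·(23−22)=9 → J
K(10): 9·(10−22)=-108≡22 → W
W(22): 9·(22−22)=0 → A

CJWA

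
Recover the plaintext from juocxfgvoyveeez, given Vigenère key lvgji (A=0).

yzitpulpfqkjyvr

Repeat the key across the ciphertext: lvgjilvgjilvgji
j(9)−l(11): -2≡24 → y
u(20)−v(21): -1≡25 → z
o(14)−g(6): 8 → i
c(2)−j(9): -7≡19 → t
x(23)−i(8): 15 → p
f(5)−l(11): -6≡20 → u
g(6)−v(21): -15≡11 → l
v(21)−g(6): 15 → p
o(14)−j(9): 5 → f
y(24)−i(8): 16 → q
v(21)−l(11): 10 → k
e(4)−v(21): -17≡9 → j
e(4)−g(6): -2≡24 → y
e(4)−j(9): -5≡21 → v
z(25)−i(8): 17 → r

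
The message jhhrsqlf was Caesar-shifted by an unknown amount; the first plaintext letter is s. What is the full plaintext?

sqqabzuo

From the crib: j(9)−s(18)=-9≡17, so the shift is 17.
Subtract 17 from each ciphertext letter:
j(9): 9−17=-8≡18 → s
h(7): 7−17=-10≡16 → q
h(7): 7−17=-10≡16 → q
r(17): 17−17=0 → a
s(18): 18−17=1 → b
q(16): 16−17=-1≡25 → z
l(11): 11−17=-6≡20 → u
f(5): 5−17=-12≡14 → o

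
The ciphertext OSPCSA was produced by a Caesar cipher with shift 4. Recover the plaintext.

O(14): 14−4=10 → K
S(18): 18−4=14 → O
P(15): 15−4=11 → L
C(2): 2−4=-2≡24 → Y
S(18): 18−4=14 → O
A(0): 0−4=-4≡22 → W

KOLYOW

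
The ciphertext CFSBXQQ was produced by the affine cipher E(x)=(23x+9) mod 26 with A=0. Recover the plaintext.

LKXUEPP

The inverse of 23 mod 26 is 17, since 23·17=391≡1. Apply D(y)=17·(y−9) mod 26:
C(2): 17·(2−9)=-119≡11 → L
F(5): 17·(5−9)=-68≡10 → K
S(18): 17·(18−9)=153≡23 → X
B(1): 17·(1−9)=-136≡20 → U
X(23): 17·(23−9)=238≡4 → E
Q(16): 17·(16−9)=119≡15 → P
Q(16): 17·(16−9)=119≡15 → P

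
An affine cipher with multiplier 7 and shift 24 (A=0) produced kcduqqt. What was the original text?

The inverse of 7 mod 26 is 15, since 7·15=105≡1. Apply D(y)=15·(y−24) mod 26:
k(10): 15·(10−24)=-210≡24 → y
c(2): 15·(2−24)=-330≡8 → i
d(3): 15·(3−24)=-315≡23 → x
u(20): 15·(20−24)=-60≡18 → s
q(16): 15·(16−24)=-120≡10 → k
q(16): 15·(16−24)=-120≡10 → k
t(19): 15·(19−24)=-75≡3 → d

yixskkd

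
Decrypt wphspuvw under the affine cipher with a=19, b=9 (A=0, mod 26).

noevorcn

The inverse of 19 mod 26 is 11, since 19·11=209≡1. Apply D(y)=11·(y−9) mod 26:
w(22): 11·(22−9)=143≡13 → n
p(15): 11·(15−9)=66≡14 → o
h(7): 11·(7−9)=-22≡4 → e
s(18): 11·(18−9)=99≡21 → v
p(15): 11·(15−9)=66≡14 → o
u(20): 11·(20−9)=121≡17 → r
v(21): 11·(21−9)=132≡2 → c
w(22): 11·(22−9)=143≡13 → n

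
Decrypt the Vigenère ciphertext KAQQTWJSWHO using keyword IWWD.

Repeat the key across the ciphertext: IWWDIWWDIWW
K(10)−I(8): 2 → C
A(0)−W(22): -22≡4 → E
Q(16)−W(22): -6≡20 → U
Q(16)−D(3): 13 → N
T(19)−I(8): 11 → L
W(22)−W(22): 0 → A
J(9)−W(22): -13≡13 → N
S(18)−D(3): 15 → P
W(22)−I(8): 14 → O
H(7)−W(22): -15≡11 → L
O(14)−W(22): -8≡18 → S

CEUNLANPOLS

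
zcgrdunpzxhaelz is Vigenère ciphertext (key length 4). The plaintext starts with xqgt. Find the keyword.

Subtract each crib letter from the matching ciphertext letter (mod 26):
z(25)−x(23)=2 → c
c(2)−q(16)=-14≡12 → m
g(6)−g(6)=0 → a
r(17)−t(19)=-2≡24 → y

cmay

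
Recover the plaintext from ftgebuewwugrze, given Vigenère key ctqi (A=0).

Repeat the key across the ciphertext: ctqictqictqict
f(5)−c(2): 3 → d
t(19)−t(19): 0 → a
g(6)−q(16): -10≡16 → q
e(4)−i(8): -4≡22 → w
b(1)−c(2): -1≡25 → z
u(20)−t(19): 1 → b
e(4)−q(16): -12≡14 → o
w(22)−i(8): 14 → o
w(22)−c(2): 20 → u
u(20)−t(19): 1 → b
g(6)−q(16): -10≡16 → q
r(17)−i(8): 9 → j
z(25)−c(2): 23 → x
e(4)−t(19): -15≡11 → l

daqwzbooubqjxl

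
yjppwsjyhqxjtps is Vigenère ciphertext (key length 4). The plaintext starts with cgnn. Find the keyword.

wdcc

Subtract each crib letter from the matching ciphertext letter (mod 26):
y(24)−c(2)=22 → w
j(9)−g(6)=3 → d
p(15)−n(13)=2 → c
p(15)−n(13)=2 → c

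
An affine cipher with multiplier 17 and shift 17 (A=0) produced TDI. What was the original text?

The inverse of 17 mod 26 is 23, since 17·23=391≡1. Apply D(y)=23·(y−17) mod 26:
T(19): 23·(19−17)=46≡20 → U
D(3): 23·(3−17)=-322≡16 → Q
I(8): 23·(8−17)=-207≡1 → B

UQB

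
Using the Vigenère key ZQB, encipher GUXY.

FKYX

Repeat the key across the message: ZQBZ
G(6)+Z(25): 31≡5 → F
U(20)+Q(16): 36≡10 → K
X(23)+B(1): 24 → Y
Y(24)+Z(25): 49≡23 → X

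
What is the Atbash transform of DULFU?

WFOUF

D(3) → W(22)
U(20) → F(5)
L(11) → O(14)
F(5) → U(20)
U(20) → F(5)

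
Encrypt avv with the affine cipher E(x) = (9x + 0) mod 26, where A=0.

ahh

a(0): 9·0+0=0 → a
v(21): 9·21+0=189≡7 → h
v(21): 9·21+0=189≡7 → h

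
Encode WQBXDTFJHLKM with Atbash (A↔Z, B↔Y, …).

DJYCWGUQSOPN

W(22) → D(3)
Q(16) → J(9)
B(1) → Y(24)
X(23) → C(2)
D(3) → W(22)
T(19) → G(6)
F(5) → U(20)
J(9) → Q(16)
H(7) → S(18)
L(11) → O(14)
K(10) → P(15)
M(12) → N(13)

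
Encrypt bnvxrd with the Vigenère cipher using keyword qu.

rhlrhx

Repeat the key across the message: quququ
b(1)+q(16): 17 → r
n(13)+u(20): 33≡7 → h
v(21)+q(16): 37≡11 → l
x(23)+u(20): 43≡17 → r
r(17)+q(16): 33≡7 → h
d(3)+u(20): 23 → x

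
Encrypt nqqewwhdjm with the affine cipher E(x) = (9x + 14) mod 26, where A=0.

bccyeezprs

n(13): 9·13+14=131≡1 → b
q(16): 9·16+14=158≡2 → c
q(16): 9·16+14=158≡2 → c
e(4): 9·4+14=50≡24 → y
w(22): 9·22+14=212≡4 → e
w(22): 9·22+14=212≡4 → e
h(7): 9·7+14=77≡25 → z
d(3): 9·3+14=41≡15 → p
j(9): 9·9+14=95≡17 → r
m(12): 9·12+14=122≡18 → s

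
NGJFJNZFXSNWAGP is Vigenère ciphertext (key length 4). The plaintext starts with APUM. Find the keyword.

NRPT

Subtract each crib letter from the matching ciphertext letter (mod 26):
N(13)−A(0)=13 → N
G(6)−P(15)=-9≡17 → R
J(9)−U(20)=-11≡15 → P
F(5)−M(12)=-7≡19 → T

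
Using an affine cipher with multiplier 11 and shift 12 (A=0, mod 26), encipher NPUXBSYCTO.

ZVYFXCQINK

N(13): 11·13+12=155≡25 → Z
P(15): 11·15+12=177≡21 → V
U(20): 11·20+12=232≡24 → Y
X(23): 11·23+12=265≡5 → F
B(1): 11·1+12=23 → X
S(18): 11·18+12=210≡2 → C
Y(24): 11·24+12=276≡16 → Q
C(2): 11·2+12=34≡8 → I
T(19): 11·19+12=221≡13 → N
O(14): 11·14+12=166≡10 → K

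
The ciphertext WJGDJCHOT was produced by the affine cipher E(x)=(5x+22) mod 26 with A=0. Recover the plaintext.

ANCRNWXOP

The inverse of 5 mod 26 is 21, since 5·21=105≡1. Apply D(y)=21·(y−22) mod 26:
W(22): 21·(22−22)=0 → A
J(9): 21·(9−22)=-273≡13 → N
G(6): 21·(6−22)=-336≡2 → C
D(3): 21·(3−22)=-399≡17 → R
J(9): 21·(9−22)=-273≡13 → N
C(2): 21·(2−22)=-420≡22 → W
H(7): 21·(7−22)=-315≡23 → X
O(14): 21·(14−22)=-168≡14 → O
T(19): 21·(19−22)=-63≡15 → P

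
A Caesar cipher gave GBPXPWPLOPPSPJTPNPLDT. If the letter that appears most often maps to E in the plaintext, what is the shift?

11

The most frequent ciphertext letter is P (appears 8 times).
P is position 15; E is position 4.
Shift = 11.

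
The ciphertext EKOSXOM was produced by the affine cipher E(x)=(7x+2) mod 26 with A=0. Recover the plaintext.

The inverse of 7 mod 26 is 15, since 7·15=105≡1. Apply D(y)=15·(y−2) mod 26:
E(4): 15·(4−2)=30≡4 → E
K(10): 15·(10−2)=120≡16 → Q
O(14): 15·(14−2)=180≡24 → Y
S(18): 15·(18−2)=240≡6 → G
X(23): 15·(23−2)=315≡3 → D
O(14): 15·(14−2)=180≡24 → Y
M(12): 15·(12−2)=150≡20 → U

EQYGDYU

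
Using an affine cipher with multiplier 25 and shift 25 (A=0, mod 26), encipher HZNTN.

SAMGM

H(7): 25·7+25=200≡18 → S
Z(25): 25·25+25=650≡0 → A
N(13): 25·13+25=350≡12 → M
T(19): 25·19+25=500≡6 → G
N(13): 25·13+25=350≡12 → M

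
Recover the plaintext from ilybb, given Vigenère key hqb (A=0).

bvxul

Repeat the key across the ciphertext: hqbhq
i(8)−h(7): 1 → b
l(11)−q(16): -5≡21 → v
y(24)−b(1): 23 → x
b(1)−h(7): -6≡20 → u
b(1)−q(16): -15≡11 → l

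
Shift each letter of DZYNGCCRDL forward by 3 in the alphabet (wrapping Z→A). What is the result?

D(3): 3+3=6 → G
Z(25): 25+3=28≡2 → C
Y(24): 24+3=27≡1 → B
N(13): 13+3=16 → Q
G(6): 6+3=9 → J
C(2): 2+3=5 → F
C(2): 2+3=5 → F
R(17): 17+3=20 → U
D(3): 3+3=6 → G
L(11): 11+3=14 → O

GCBQJFFUGO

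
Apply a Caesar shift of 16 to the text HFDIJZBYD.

XVTYZPROT

H(7): 7+16=23 → X
F(5): 5+16=21 → V
D(3): 3+16=19 → T
I(8): 8+16=24 → Y
J(9): 9+16=25 → Z
Z(25): 25+16=41≡15 → P
B(1): 1+16=17 → R
Y(24): 24+16=40≡14 → O
D(3): 3+16=19 → T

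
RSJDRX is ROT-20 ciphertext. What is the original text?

XYPJXD

R(17): 17−20=-3≡23 → X
S(18): 18−20=-2≡24 → Y
J(9): 9−20=-11≡15 → P
D(3): 3−20=-17≡9 → J
R(17): 17−20=-3≡23 → X
X(23): 23−20=3 → D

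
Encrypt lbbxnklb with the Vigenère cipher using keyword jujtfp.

Repeat the key across the message: jujtfpju
l(11)+j(9): 20 → u
b(1)+u(20): 21 → v
b(1)+j(9): 10 → k
x(23)+t(19): 42≡16 → q
n(13)+f(5): 18 → s
k(10)+p(15): 25 → z
l(11)+j(9): 20 → u
b(1)+u(20): 21 → v

uvkqszuv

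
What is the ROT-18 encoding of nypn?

n(13): 13+18=31≡5 → f
y(24): 24+18=42≡16 → q
p(15): 15+18=33≡7 → h
n(13): 13+18=31≡5 → f

fqhf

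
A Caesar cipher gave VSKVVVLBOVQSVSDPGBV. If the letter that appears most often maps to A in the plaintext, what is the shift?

21

The most frequent ciphertext letter is V (appears 7 times).
V is position 21; A is position 0.
Shift = 21.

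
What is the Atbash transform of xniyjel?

x(23) → c(2)
n(13) → m(12)
i(8) → r(17)
y(24) → b(1)
j(9) → q(16)
e(4) → v(21)
l(11) → o(14)

cmrbqvo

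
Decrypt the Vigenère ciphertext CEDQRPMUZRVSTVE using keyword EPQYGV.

Repeat the key across the ciphertext: EPQYGVEPQYGVEPQ
C(2)−E(4): -2≡24 → Y
E(4)−P(15): -11≡15 → P
D(3)−Q(16): -13≡13 → N
Q(16)−Y(24): -8≡18 → S
R(17)−G(6): 11 → L
P(15)−V(21): -6≡20 → U
M(12)−E(4): 8 → I
U(20)−P(15): 5 → F
Z(25)−Q(16): 9 → J
R(17)−Y(24): -7≡19 → T
V(21)−G(6): 15 → P
S(18)−V(21): -3≡23 → X
T(19)−E(4): 15 → P
V(21)−P(15): 6 → G
E(4)−Q(16): -12≡14 → O

YPNSLUIFJTPXPGO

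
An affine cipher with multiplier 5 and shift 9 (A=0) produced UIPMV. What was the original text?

The inverse of 5 mod 26 is 21, since 5·21=105≡1. Apply D(y)=21·(y−9) mod 26:
U(20): 21·(20−9)=231≡23 → X
I(8): 21·(8−9)=-21≡5 → F
P(15): 21·(15−9)=126≡22 → W
M(12): 21·(12−9)=63≡11 → L
V(21): 21·(21−9)=252≡18 → S

XFWLS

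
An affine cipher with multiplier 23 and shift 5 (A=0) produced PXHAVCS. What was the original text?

OUITMBN

The inverse of 23 mod 26 is 17, since 23·17=391≡1. Apply D(y)=17·(y−5) mod 26:
P(15): 17·(15−5)=170≡14 → O
X(23): 17·(23−5)=306≡20 → U
H(7): 17·(7−5)=34≡8 → I
A(0): 17·(0−5)=-85≡19 → T
V(21): 17·(21−5)=272≡12 → M
C(2): 17·(2−5)=-51≡1 → B
S(18): 17·(18−5)=221≡13 → N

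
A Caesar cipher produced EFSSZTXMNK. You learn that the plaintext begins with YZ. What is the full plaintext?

From the crib: E(4)−Y(24)=-20≡6, so the shift is 6.
Subtract 6 from each ciphertext letter:
E(4): 4−6=-2≡24 → Y
F(5): 5−6=-1≡25 → Z
S(18): 18−6=12 → M
S(18): 18−6=12 → M
Z(25): 25−6=19 → T
T(19): 19−6=13 → N
X(23): 23−6=17 → R
M(12): 12−6=6 → G
N(13): 13−6=7 → H
K(10): 10−6=4 → E

YZMMTNRGHE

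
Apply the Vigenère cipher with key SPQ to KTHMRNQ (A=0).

CIXEGDI

Repeat the key across the message: SPQSPQS
K(10)+S(18): 28≡2 → C
T(19)+P(15): 34≡8 → I
H(7)+Q(16): 23 → X
M(12)+S(18): 30≡4 → E
R(17)+P(15): 32≡6 → G
N(13)+Q(16): 29≡3 → D
Q(16)+S(18): 34≡8 → I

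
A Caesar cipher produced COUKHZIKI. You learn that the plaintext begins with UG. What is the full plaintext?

From the crib: C(2)−U(20)=-18≡8, so the shift is 8.
Subtract 8 from each ciphertext letter:
C(2): 2−8=-6≡20 → U
O(14): 14−8=6 → G
U(20): 20−8=12 → M
K(10): 10−8=2 → C
H(7): 7−8=-1≡25 → Z
Z(25): 25−8=17 → R
I(8): 8−8=0 → A
K(10): 10−8=2 → C
I(8): 8−8=0 → A

UGMCZRACA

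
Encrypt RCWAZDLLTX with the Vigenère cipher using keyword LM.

COHMKPWXEJ

Repeat the key across the message: LMLMLMLMLM
R(17)+L(11): 28≡2 → C
C(2)+M(12): 14 → O
W(22)+L(11): 33≡7 → H
A(0)+M(12): 12 → M
Z(25)+L(11): 36≡10 → K
D(3)+M(12): 15 → P
L(11)+L(11): 22 → W
L(11)+M(12): 23 → X
T(19)+L(11): 30≡4 → E
X(23)+M(12): 35≡9 → J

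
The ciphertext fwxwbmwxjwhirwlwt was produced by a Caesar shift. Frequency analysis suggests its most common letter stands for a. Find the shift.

22

The most frequent ciphertext letter is w (appears 6 times).
w is position 22; a is position 0.
Shift = 22.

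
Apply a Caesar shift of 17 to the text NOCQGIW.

N(13): 13+17=30≡4 → E
O(14): 14+17=31≡5 → F
C(2): 2+17=19 → T
Q(16): 16+17=33≡7 → H
G(6): 6+17=23 → X
I(8): 8+17=25 → Z
W(22): 22+17=39≡13 → N

EFTHXZN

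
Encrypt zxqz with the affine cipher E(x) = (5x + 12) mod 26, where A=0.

hxoh

z(25): 5·25+12=137≡7 → h
x(23): 5·23+12=127≡23 → x
q(16): 5·16+12=92≡14 → o
z(25): 5·25+12=137≡7 → h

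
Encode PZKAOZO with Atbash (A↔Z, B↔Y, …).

KAPZLAL

P(15) → K(10)
Z(25) → A(0)
K(10) → P(15)
A(0) → Z(25)
O(14) → L(11)
Z(25) → A(0)
O(14) → L(11)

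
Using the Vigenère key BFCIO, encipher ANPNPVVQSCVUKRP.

Repeat the key across the message: BFCIOBFCIOBFCIO
A(0)+B(1): 1 → B
N(13)+F(5): 18 → S
P(15)+C(2): 17 → R
N(13)+I(8): 21 → V
P(15)+O(14): 29≡3 → D
V(21)+B(1): 22 → W
V(21)+F(5): 26≡0 → A
Q(16)+C(2): 18 → S
S(18)+I(8): 26≡0 → A
C(2)+O(14): 16 → Q
V(21)+B(1): 22 → W
U(20)+F(5): 25 → Z
K(10)+C(2): 12 → M
R(17)+I(8): 25 → Z
P(15)+O(14): 29≡3 → D

BSRVDWASAQWZMZD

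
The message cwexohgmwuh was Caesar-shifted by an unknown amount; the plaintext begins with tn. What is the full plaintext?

tnvofyxdnly

From the crib: c(2)−t(19)=-17≡9, so the shift is 9.
Subtract 9 from each ciphertext letter:
c(2): 2−9=-7≡19 → t
w(22): 22−9=13 → n
e(4): 4−9=-5≡21 → v
x(23): 23−9=14 → o
o(14): 14−9=5 → f
h(7): 7−9=-2≡24 → y
g(6): 6−9=-3≡23 → x
m(12): 12−9=3 → d
w(22): 22−9=13 → n
u(20): 20−9=11 → l
h(7): 7−9=-2≡24 → y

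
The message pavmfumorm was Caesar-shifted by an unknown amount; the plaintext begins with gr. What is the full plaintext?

grmdwldfid

From the crib: p(15)−g(6)=9, so the shift is 9.
Subtract 9 from each ciphertext letter:
p(15): 15−9=6 → g
a(0): 0−9=-9≡17 → r
v(21): 21−9=12 → m
m(12): 12−9=3 → d
f(5): 5−9=-4≡22 → w
u(20): 20−9=11 → l
m(12): 12−9=3 → d
o(14): 14−9=5 → f
r(17): 17−9=8 → i
m(12): 12−9=3 → d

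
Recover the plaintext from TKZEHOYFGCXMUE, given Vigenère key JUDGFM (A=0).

Repeat the key across the ciphertext: JUDGFMJUDGFMJU
T(19)−J(9): 10 → K
K(10)−U(20): -10≡16 → Q
Z(25)−D(3): 22 → W
E(4)−G(6): -2≡24 → Y
H(7)−F(5): 2 → C
O(14)−M(12): 2 → C
Y(24)−J(9): 15 → P
F(5)−U(20): -15≡11 → L
G(6)−D(3): 3 → D
C(2)−G(6): -4≡22 → W
X(23)−F(5): 18 → S
M(12)−M(12): 0 → A
U(20)−J(9): 11 → L
E(4)−U(20): -16≡10 → K

KQWYCCPLDWSALK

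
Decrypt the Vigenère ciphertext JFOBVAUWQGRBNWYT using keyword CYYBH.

HHQAOYWYPZPDPVRR

Repeat the key across the ciphertext: CYYBHCYYBHCYYBHC
J(9)−C(2): 7 → H
F(5)−Y(24): -19≡7 → H
O(14)−Y(24): -10≡16 → Q
B(1)−B(1): 0 → A
V(21)−H(7): 14 → O
A(0)−C(2): -2≡24 → Y
U(20)−Y(24): -4≡22 → W
W(22)−Y(24): -2≡24 → Y
Q(16)−B(1): 15 → P
G(6)−H(7): -1≡25 → Z
R(17)−C(2): 15 → P
B(1)−Y(24): -23≡3 → D
N(13)−Y(24): -11≡15 → P
W(22)−B(1): 21 → V
Y(24)−H(7): 17 → R
T(19)−C(2): 17 → R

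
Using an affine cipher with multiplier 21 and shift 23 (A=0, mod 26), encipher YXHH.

HMOO

Y(24): 21·24+23=527≡7 → H
X(23): 21·23+23=506≡12 → M
H(7): 21·7+23=170≡14 → O
H(7): 21·7+23=170≡14 → O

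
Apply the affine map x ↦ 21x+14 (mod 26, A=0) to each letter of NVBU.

BNJS

N(13): 21·13+14=287≡1 → B
V(21): 21·21+14=455≡13 → N
B(1): 21·1+14=35≡9 → J
U(20): 21·20+14=434≡18 → S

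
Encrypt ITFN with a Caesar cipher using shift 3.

I(8): 8+3=11 → L
T(19): 19+3=22 → W
F(5): 5+3=8 → I
N(13): 13+3=16 → Q

LWIQ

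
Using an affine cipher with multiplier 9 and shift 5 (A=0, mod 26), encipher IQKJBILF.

ZTRIOZAY

I(8): 9·8+5=77≡25 → Z
Q(16): 9·16+5=149≡19 → T
K(10): 9·10+5=95≡17 → R
J(9): 9·9+5=86≡8 → I
B(1): 9·1+5=14 → O
I(8): 9·8+5=77≡25 → Z
L(11): 9·11+5=104≡0 → A
F(5): 9·5+5=50≡24 → Y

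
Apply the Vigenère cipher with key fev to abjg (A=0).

ffel

Repeat the key across the message: fevf
a(0)+f(5): 5 → f
b(1)+e(4): 5 → f
j(9)+v(21): 30≡4 → e
g(6)+f(5): 11 → l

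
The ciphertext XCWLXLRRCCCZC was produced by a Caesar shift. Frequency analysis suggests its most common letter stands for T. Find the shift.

9

The most frequent ciphertext letter is C (appears 5 times).
C is position 2; T is position 19.
Shift = -17≡9.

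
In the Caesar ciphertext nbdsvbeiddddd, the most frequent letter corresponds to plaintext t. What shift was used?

The most frequent ciphertext letter is d (appears 6 times).
d is position 3; t is position 19.
Shift = -16≡10.

10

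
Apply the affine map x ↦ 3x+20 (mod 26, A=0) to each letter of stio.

s(18): 3·18+20=74≡22 → w
t(19): 3·19+20=77≡25 → z
i(8): 3·8+20=44≡18 → s
o(14): 3·14+20=62≡10 → k

wzsk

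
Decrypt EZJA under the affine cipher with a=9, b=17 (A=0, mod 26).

NYCB

The inverse of 9 mod 26 is 3, since 9·3=27≡1. Apply D(y)=3·(y−17) mod 26:
E(4): 3·(4−17)=-39≡13 → N
Z(25): 3·(25−17)=24 → Y
J(9): 3·(9−17)=-24≡2 → C
A(0): 3·(0−17)=-51≡1 → B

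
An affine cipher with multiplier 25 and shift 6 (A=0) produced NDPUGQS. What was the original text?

The inverse of 25 mod 26 is 25, since 25·25=625≡1. Apply D(y)=25·(y−6) mod 26:
N(13): 25·(13−6)=175≡19 → T
D(3): 25·(3−6)=-75≡3 → D
P(15): 25·(15−6)=225≡17 → R
U(20): 25·(20−6)=350≡12 → M
G(6): 25·(6−6)=0 → A
Q(16): 25·(16−6)=250≡16 → Q
S(18): 25·(18−6)=300≡14 → O

TDRMAQO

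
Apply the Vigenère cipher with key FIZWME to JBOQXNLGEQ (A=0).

Repeat the key across the message: FIZWMEFIZW
J(9)+F(5): 14 → O
B(1)+I(8): 9 → J
O(14)+Z(25): 39≡13 → N
Q(16)+W(22): 38≡12 → M
X(23)+M(12): 35≡9 → J
N(13)+E(4): 17 → R
L(11)+F(5): 16 → Q
G(6)+I(8): 14 → O
E(4)+Z(25): 29≡3 → D
Q(16)+W(22): 38≡12 → M

OJNMJRQODM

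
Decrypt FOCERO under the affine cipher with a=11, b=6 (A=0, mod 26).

HWCOBW

The inverse of 11 mod 26 is 19, since 11·19=209≡1. Apply D(y)=19·(y−6) mod 26:
F(5): 19·(5−6)=-19≡7 → H
O(14): 19·(14−6)=152≡22 → W
C(2): 19·(2−6)=-76≡2 → C
E(4): 19·(4−6)=-38≡14 → O
R(17): 19·(17−6)=209≡1 → B
O(14): 19·(14−6)=152≡22 → W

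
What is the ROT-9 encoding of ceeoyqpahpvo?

c(2): 2+9=11 → l
e(4): 4+9=13 → n
e(4): 4+9=13 → n
o(14): 14+9=23 → x
y(24): 24+9=33≡7 → h
q(16): 16+9=25 → z
p(15): 15+9=24 → y
a(0): 0+9=9 → j
h(7): 7+9=16 → q
p(15): 15+9=24 → y
v(21): 21+9=30≡4 → e
o(14): 14+9=23 → x

lnnxhzyjqyex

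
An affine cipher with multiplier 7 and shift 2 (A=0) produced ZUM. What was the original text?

HKU

The inverse of 7 mod 26 is 15, since 7·15=105≡1. Apply D(y)=15·(y−2) mod 26:
Z(25): 15·(25−2)=345≡7 → H
U(20): 15·(20−2)=270≡10 → K
M(12): 15·(12−2)=150≡20 → U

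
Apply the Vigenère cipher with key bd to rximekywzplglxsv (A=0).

sajpfnzzasmjmaty

Repeat the key across the message: bdbdbdbdbdbdbdbd
r(17)+b(1): 18 → s
x(23)+d(3): 26≡0 → a
i(8)+b(1): 9 → j
m(12)+d(3): 15 → p
e(4)+b(1): 5 → f
k(10)+d(3): 13 → n
y(24)+b(1): 25 → z
w(22)+d(3): 25 → z
z(25)+b(1): 26≡0 → a
p(15)+d(3): 18 → s
l(11)+b(1): 12 → m
g(6)+d(3): 9 → j
l(11)+b(1): 12 → m
x(23)+d(3): 26≡0 → a
s(18)+b(1): 19 → t
v(21)+d(3): 24 → y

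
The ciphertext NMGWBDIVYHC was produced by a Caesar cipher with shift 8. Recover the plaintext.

FEYOTVANQZU

N(13): 13−8=5 → F
M(12): 12−8=4 → E
G(6): 6−8=-2≡24 → Y
W(22): 22−8=14 → O
B(1): 1−8=-7≡19 → T
D(3): 3−8=-5≡21 → V
I(8): 8−8=0 → A
V(21): 21−8=13 → N
Y(24): 24−8=16 → Q
H(7): 7−8=-1≡25 → Z
C(2): 2−8=-6≡20 → U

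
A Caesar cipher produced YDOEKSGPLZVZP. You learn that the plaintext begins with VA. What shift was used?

3

From the crib: Y(24)−V(21)=3, so the shift is 3.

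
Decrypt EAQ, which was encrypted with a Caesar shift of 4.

E(4): 4−4=0 → A
A(0): 0−4=-4≡22 → W
Q(16): 16−4=12 → M

AWM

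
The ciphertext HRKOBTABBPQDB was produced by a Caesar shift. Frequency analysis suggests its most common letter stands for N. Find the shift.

14

The most frequent ciphertext letter is B (appears 4 times).
B is position 1; N is position 13.
Shift = -12≡14.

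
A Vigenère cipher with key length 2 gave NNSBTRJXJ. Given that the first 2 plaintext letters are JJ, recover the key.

EE

Subtract each crib letter from the matching ciphertext letter (mod 26):
N(13)−J(9)=4 → E
N(13)−J(9)=4 → E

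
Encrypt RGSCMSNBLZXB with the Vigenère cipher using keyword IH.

ZNAJUZVITGFI

Repeat the key across the message: IHIHIHIHIHIH
R(17)+I(8): 25 → Z
G(6)+H(7): 13 → N
S(18)+I(8): 26≡0 → A
C(2)+H(7): 9 → J
M(12)+I(8): 20 → U
S(18)+H(7): 25 → Z
N(13)+I(8): 21 → V
B(1)+H(7): 8 → I
L(11)+I(8): 19 → T
Z(25)+H(7): 32≡6 → G
X(23)+I(8): 31≡5 → F
B(1)+H(7): 8 → I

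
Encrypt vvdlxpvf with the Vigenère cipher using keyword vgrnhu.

qbuyejql

Repeat the key across the message: vgrnhuvg
v(21)+v(21): 42≡16 → q
v(21)+g(6): 27≡1 → b
d(3)+r(17): 20 → u
l(11)+n(13): 24 → y
x(23)+h(7): 30≡4 → e
p(15)+u(20): 35≡9 → j
v(21)+v(21): 42≡16 → q
f(5)+g(6): 11 → l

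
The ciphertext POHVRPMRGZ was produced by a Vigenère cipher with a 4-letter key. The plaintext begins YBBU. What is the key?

RNGB

Subtract each crib letter from the matching ciphertext letter (mod 26):
P(15)−Y(24)=-9≡17 → R
O(14)−B(1)=13 → N
H(7)−B(1)=6 → G
V(21)−U(20)=1 → B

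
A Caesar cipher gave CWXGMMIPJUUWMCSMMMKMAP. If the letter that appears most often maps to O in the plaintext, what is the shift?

24

The most frequent ciphertext letter is M (appears 7 times).
M is position 12; O is position 14.
Shift = -2≡24.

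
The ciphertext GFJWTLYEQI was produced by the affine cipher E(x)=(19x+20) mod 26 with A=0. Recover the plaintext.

The inverse of 19 mod 26 is 11, since 19·11=209≡1. Apply D(y)=11·(y−20) mod 26:
G(6): 11·(6−20)=-154≡2 → C
F(5): 11·(5−20)=-165≡17 → R
J(9): 11·(9−20)=-121≡9 → J
W(22): 11·(22−20)=22 → W
T(19): 11·(19−20)=-11≡15 → P
L(11): 11·(11−20)=-99≡5 → F
Y(24): 11·(24−20)=44≡18 → S
E(4): 11·(4−20)=-176≡6 → G
Q(16): 11·(16−20)=-44≡8 → I
I(8): 11·(8−20)=-132≡24 → Y

CRJWPFSGIY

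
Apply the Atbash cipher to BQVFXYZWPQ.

YJEUCBADKJ

B(1) → Y(24)
Q(16) → J(9)
V(21) → E(4)
F(5) → U(20)
X(23) → C(2)
Y(24) → B(1)
Z(25) → A(0)
W(22) → D(3)
P(15) → K(10)
Q(16) → J(9)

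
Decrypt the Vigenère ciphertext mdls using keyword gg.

Repeat the key across the ciphertext: gggg
m(12)−g(6): 6 → g
d(3)−g(6): -3≡23 → x
l(11)−g(6): 5 → f
s(18)−g(6): 12 → m

gxfm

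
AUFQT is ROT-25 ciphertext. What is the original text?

A(0): 0−25=-25≡1 → B
U(20): 20−25=-5≡21 → V
F(5): 5−25=-20≡6 → G
Q(16): 16−25=-9≡17 → R
T(19): 19−25=-6≡20 → U

BVGRU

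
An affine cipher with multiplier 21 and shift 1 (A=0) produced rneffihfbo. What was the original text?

The inverse of 21 mod 26 is 5, since 21·5=105≡1. Apply D(y)=5·(y−1) mod 26:
r(17): 5·(17−1)=80≡2 → c
n(13): 5·(13−1)=60≡8 → i
e(4): 5·(4−1)=15 → p
f(5): 5·(5−1)=20 → u
f(5): 5·(5−1)=20 → u
i(8): 5·(8−1)=35≡9 → j
h(7): 5·(7−1)=30≡4 → e
f(5): 5·(5−1)=20 → u
b(1): 5·(1−1)=0 → a
o(14): 5·(14−1)=65≡13 → n

cipuujeuan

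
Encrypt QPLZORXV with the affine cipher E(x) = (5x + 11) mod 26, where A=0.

Q(16): 5·16+11=91≡13 → N
P(15): 5·15+11=86≡8 → I
L(11): 5·11+11=66≡14 → O
Z(25): 5·25+11=136≡6 → G
O(14): 5·14+11=81≡3 → D
R(17): 5·17+11=96≡18 → S
X(23): 5·23+11=126≡22 → W
V(21): 5·21+11=116≡12 → M

NIOGDSWM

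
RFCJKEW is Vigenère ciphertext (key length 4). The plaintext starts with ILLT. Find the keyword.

JURQ

Subtract each crib letter from the matching ciphertext letter (mod 26):
R(17)−I(8)=9 → J
F(5)−L(11)=-6≡20 → U
C(2)−L(11)=-9≡17 → R
J(9)−T(19)=-10≡16 → Q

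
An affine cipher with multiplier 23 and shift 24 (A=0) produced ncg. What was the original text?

The inverse of 23 mod 26 is 17, since 23·17=391≡1. Apply D(y)=17·(y−24) mod 26:
n(13): 17·(13−24)=-187≡21 → v
c(2): 17·(2−24)=-374≡16 → q
g(6): 17·(6−24)=-306≡6 → g

vqg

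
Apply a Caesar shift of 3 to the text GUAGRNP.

JXDJUQS

G(6): 6+3=9 → J
U(20): 20+3=23 → X
A(0): 0+3=3 → D
G(6): 6+3=9 → J
R(17): 17+3=20 → U
N(13): 13+3=16 → Q
P(15): 15+3=18 → S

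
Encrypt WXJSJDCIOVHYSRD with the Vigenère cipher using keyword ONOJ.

Repeat the key across the message: ONOJONOJONOJONO
W(22)+O(14): 36≡10 → K
X(23)+N(13): 36≡10 → K
J(9)+O(14): 23 → X
S(18)+J(9): 27≡1 → B
J(9)+O(14): 23 → X
D(3)+N(13): 16 → Q
C(2)+O(14): 16 → Q
I(8)+J(9): 17 → R
O(14)+O(14): 28≡2 → C
V(21)+N(13): 34≡8 → I
H(7)+O(14): 21 → V
Y(24)+J(9): 33≡7 → H
S(18)+O(14): 32≡6 → G
R(17)+N(13): 30≡4 → E
D(3)+O(14): 17 → R

KKXBXQQRCIVHGER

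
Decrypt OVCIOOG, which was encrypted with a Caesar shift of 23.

O(14): 14−23=-9≡17 → R
V(21): 21−23=-2≡24 → Y
C(2): 2−23=-21≡5 → F
I(8): 8−23=-15≡11 → L
O(14): 14−23=-9≡17 → R
O(14): 14−23=-9≡17 → R
G(6): 6−23=-17≡9 → J

RYFLRRJ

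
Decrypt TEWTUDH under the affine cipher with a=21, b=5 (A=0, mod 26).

The inverse of 21 mod 26 is 5, since 21·5=105≡1. Apply D(y)=5·(y−5) mod 26:
T(19): 5·(19−5)=70≡18 → S
E(4): 5·(4−5)=-5≡21 → V
W(22): 5·(22−5)=85≡7 → H
T(19): 5·(19−5)=70≡18 → S
U(20): 5·(20−5)=75≡23 → X
D(3): 5·(3−5)=-10≡16 → Q
H(7): 5·(7−5)=10 → K

SVHSXQK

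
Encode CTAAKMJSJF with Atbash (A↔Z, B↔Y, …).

C(2) → X(23)
T(19) → G(6)
A(0) → Z(25)
A(0) → Z(25)
K(10) → P(15)
M(12) → N(13)
J(9) → Q(16)
S(18) → H(7)
J(9) → Q(16)
F(5) → U(20)

XGZZPNQHQU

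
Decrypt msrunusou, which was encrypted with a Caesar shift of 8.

m(12): 12−8=4 → e
s(18): 18−8=10 → k
r(17): 17−8=9 → j
u(20): 20−8=12 → m
n(13): 13−8=5 → f
u(20): 20−8=12 → m
s(18): 18−8=10 → k
o(14): 14−8=6 → g
u(20): 20−8=12 → m

ekjmfmkgm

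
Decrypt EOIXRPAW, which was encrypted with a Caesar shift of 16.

OYSHBZKG

E(4): 4−16=-12≡14 → O
O(14): 14−16=-2≡24 → Y
I(8): 8−16=-8≡18 → S
X(23): 23−16=7 → H
R(17): 17−16=1 → B
P(15): 15−16=-1≡25 → Z
A(0): 0−16=-16≡10 → K
W(22): 22−16=6 → G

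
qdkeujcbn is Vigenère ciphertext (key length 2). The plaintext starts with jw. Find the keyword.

Subtract each crib letter from the matching ciphertext letter (mod 26):
q(16)−j(9)=7 → h
d(3)−w(22)=-19≡7 → h

hh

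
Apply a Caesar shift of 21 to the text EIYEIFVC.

E(4): 4+21=25 → Z
I(8): 8+21=29≡3 → D
Y(24): 24+21=45≡19 → T
E(4): 4+21=25 → Z
I(8): 8+21=29≡3 → D
F(5): 5+21=26≡0 → A
V(21): 21+21=42≡16 → Q
C(2): 2+21=23 → X

ZDTZDAQX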